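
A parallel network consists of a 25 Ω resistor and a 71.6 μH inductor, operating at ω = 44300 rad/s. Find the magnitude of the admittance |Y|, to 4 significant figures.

X_L = ωL = 3.172 Ω
Parallel: admittances add. Y = 1/R + 1/(jωL)
Y = (0.04000 − j0.3153) S
|Y| = 0.3178 S → |Z| = 1/|Y| = 3.147 Ω, ∠Z = −∠Y = 82.77°

317.8 mS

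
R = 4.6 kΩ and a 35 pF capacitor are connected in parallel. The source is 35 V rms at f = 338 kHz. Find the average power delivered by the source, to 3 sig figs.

266 mW

ω = 2πf = 2.124e+06 rad/s
X_C = 1/(ωC) = 13500 Ω
Parallel: admittances add. Y = 1/R + jωC
Y = (0.000217 + j7.43e-05) S
|Y| = 0.000230 S → |Z| = 1/|Y| = 4350 Ω, ∠Z = −∠Y = -18.9°
I = V/|Z| = 8.04 mA
P = VI cos φ = 35 × 0.00804 × cos(-18.9°) = 266 mW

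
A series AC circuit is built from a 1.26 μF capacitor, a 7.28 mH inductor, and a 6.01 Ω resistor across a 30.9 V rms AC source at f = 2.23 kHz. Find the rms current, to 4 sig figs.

ω = 2πf = 14010 rad/s
X_L = ωL = 102.0 Ω
X_C = 1/(ωC) = 56.64 Ω
Net reactance X = X_L − X_C = 45.36 Ω
Z = 6.010 + j45.36 Ω
|Z| = √(6.010² + 45.36²) = 45.76 Ω
I = V/|Z| = 30.9/45.76 = 675.3 mA

675.3 mA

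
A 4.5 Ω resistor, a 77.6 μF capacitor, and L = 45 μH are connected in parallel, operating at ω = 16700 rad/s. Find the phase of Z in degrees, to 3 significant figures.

8.89°

X_L = ωL = 0.752 Ω
X_C = 1/(ωC) = 0.772 Ω
Parallel: admittances add. Y = 1/R + 1/(jωL) + jωC
Y = (0.222 − j0.0348) S
|Y| = 0.225 S → |Z| = 1/|Y| = 4.45 Ω, ∠Z = −∠Y = 8.89°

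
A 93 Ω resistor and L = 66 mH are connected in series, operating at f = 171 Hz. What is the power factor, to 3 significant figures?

0.795

ω = 2πf = 1074 rad/s
X_L = ωL = 70.9 Ω
Z = 93.0 + j70.9 Ω
|Z| = √(93.0² + 70.9²) = 117 Ω
∠Z = arctan(70.9/93.0) = 37.3°
cos φ = cos(37.3°) = 0.795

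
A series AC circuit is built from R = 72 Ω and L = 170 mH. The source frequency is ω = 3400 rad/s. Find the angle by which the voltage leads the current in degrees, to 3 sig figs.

82.9°

X_L = ωL = 578 Ω
Z = 72.0 + j578 Ω
|Z| = √(72.0² + 578²) = 582 Ω
∠Z = arctan(578/72.0) = 82.9°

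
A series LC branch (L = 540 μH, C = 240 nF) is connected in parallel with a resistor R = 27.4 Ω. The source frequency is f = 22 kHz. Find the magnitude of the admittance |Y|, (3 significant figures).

ω = 2πf = 138200 rad/s
X_L = ωL = 74.6 Ω
X_C = 1/(ωC) = 30.1 Ω
Branch 1: Z₁ = R = 27.4 Ω
Branch 2 (series LC): Z₂ = j(X_L − X_C) = j44.5 Ω
Parallel: Z = Z₁Z₂/(Z₁+Z₂), |Z| = 23.3 Ω, ∠Z = 31.6°
|Y| = 1/|Z| = 42.9 mS

42.9 mS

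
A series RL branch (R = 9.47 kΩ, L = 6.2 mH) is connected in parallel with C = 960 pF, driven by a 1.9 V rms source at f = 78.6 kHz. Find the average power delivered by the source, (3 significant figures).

345 μW

ω = 2πf = 493900 rad/s
X_L = ωL = 3060 Ω
X_C = 1/(ωC) = 2110 Ω
Branch 1 (R+jX_L): Z₁ = 9470 + j3060 Ω, |Z₁| = 9950 Ω
Branch 2 (−jX_C): Z₂ = −j2110 Ω
Parallel: Z = Z₁Z₂/(Z₁+Z₂), |Z| = 2210 Ω, ∠Z = -77.8°
I = V/|Z| = 861 μA
P = VI cos φ = 1.9 × 0.000861 × cos(-77.8°) = 345 μW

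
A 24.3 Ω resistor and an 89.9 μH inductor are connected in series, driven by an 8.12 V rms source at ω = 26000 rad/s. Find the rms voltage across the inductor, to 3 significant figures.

X_L = ωL = 2.34 Ω
Z = 24.3 + j2.34 Ω
|Z| = √(24.3² + 2.34²) = 24.4 Ω
I = V/|Z| = 333 mA
V_L = I·|Z_L| = 0.333 × 2.34 = 0.777 V

0.777 V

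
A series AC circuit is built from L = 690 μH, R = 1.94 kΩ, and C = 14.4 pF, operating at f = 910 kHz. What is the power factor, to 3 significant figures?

ω = 2πf = 5.718e+06 rad/s
X_L = ωL = 3950 Ω
X_C = 1/(ωC) = 12100 Ω
Net reactance X = X_L − X_C = -8200 Ω
Z = 1940 − j8200 Ω
|Z| = √(1940² + 8200²) = 8430 Ω
∠Z = arctan(-8200/1940) = -76.7°
cos φ = cos(-76.7°) = 0.230

0.230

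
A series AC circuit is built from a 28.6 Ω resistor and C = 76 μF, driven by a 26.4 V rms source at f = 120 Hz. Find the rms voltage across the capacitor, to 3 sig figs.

13.8 V

ω = 2πf = 754.0 rad/s
X_C = 1/(ωC) = 17.5 Ω
Z = 28.6 − j17.5 Ω
|Z| = √(28.6² + 17.5²) = 33.5 Ω
I = V/|Z| = 788 mA
V_C = I·|Z_C| = 0.788 × 17.5 = 13.8 V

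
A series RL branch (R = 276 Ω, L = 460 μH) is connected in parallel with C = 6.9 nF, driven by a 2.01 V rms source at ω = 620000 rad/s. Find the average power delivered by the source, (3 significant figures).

7.08 mW

X_L = ωL = 285 Ω
X_C = 1/(ωC) = 234 Ω
Branch 1 (R+jX_L): Z₁ = 276 + j285 Ω, |Z₁| = 397 Ω
Branch 2 (−jX_C): Z₂ = −j234 Ω
Parallel: Z = Z₁Z₂/(Z₁+Z₂), |Z| = 330 Ω, ∠Z = -54.6°
I = V/|Z| = 6.08 mA
P = VI cos φ = 2.01 × 0.00608 × cos(-54.6°) = 7.08 mW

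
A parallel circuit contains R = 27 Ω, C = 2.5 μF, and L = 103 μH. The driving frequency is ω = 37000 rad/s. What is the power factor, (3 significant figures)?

X_L = ωL = 3.81 Ω
X_C = 1/(ωC) = 10.8 Ω
Parallel: admittances add. Y = 1/R + 1/(jωL) + jωC
Y = (0.0370 − j0.170) S
|Y| = 0.174 S → |Z| = 1/|Y| = 5.75 Ω, ∠Z = −∠Y = 77.7°
cos φ = cos(77.7°) = 0.213

0.213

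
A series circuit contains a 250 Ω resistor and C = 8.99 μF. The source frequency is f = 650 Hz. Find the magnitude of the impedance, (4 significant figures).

251.5 Ω

ω = 2πf = 4084 rad/s
X_C = 1/(ωC) = 27.24 Ω
Z = 250.0 − j27.24 Ω
|Z| = √(250.0² + 27.24²) = 251.5 Ω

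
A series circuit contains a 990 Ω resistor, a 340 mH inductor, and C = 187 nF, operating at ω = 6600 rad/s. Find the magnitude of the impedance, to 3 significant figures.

1740 Ω

X_L = ωL = 2240 Ω
X_C = 1/(ωC) = 810 Ω
Net reactance X = X_L − X_C = 1430 Ω
Z = 990 + j1430 Ω
|Z| = √(990² + 1430²) = 1740 Ω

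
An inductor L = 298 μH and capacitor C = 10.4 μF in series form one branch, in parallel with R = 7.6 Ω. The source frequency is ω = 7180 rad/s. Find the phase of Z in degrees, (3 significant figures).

X_L = ωL = 2.14 Ω
X_C = 1/(ωC) = 13.4 Ω
Branch 1: Z₁ = R = 7.60 Ω
Branch 2 (series LC): Z₂ = j(X_L − X_C) = −j11.3 Ω
Parallel: Z = Z₁Z₂/(Z₁+Z₂), |Z| = 6.30 Ω, ∠Z = -34.0°

-34.0°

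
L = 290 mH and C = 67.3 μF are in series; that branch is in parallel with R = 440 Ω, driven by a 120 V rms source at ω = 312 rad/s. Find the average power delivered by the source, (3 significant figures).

32.7 W

X_L = ωL = 90.5 Ω
X_C = 1/(ωC) = 47.6 Ω
Branch 1: Z₁ = R = 440 Ω
Branch 2 (series LC): Z₂ = j(X_L − X_C) = j42.9 Ω
Parallel: Z = Z₁Z₂/(Z₁+Z₂), |Z| = 42.7 Ω, ∠Z = 84.4°
I = V/|Z| = 2.81 A
P = VI cos φ = 120 × 2.81 × cos(84.4°) = 32.7 W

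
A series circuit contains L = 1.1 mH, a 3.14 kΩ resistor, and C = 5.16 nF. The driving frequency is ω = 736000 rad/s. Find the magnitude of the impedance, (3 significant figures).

X_L = ωL = 810 Ω
X_C = 1/(ωC) = 263 Ω
Net reactance X = X_L − X_C = 546 Ω
Z = 3140 + j546 Ω
|Z| = √(3140² + 546²) = 3190 Ω

3190 Ω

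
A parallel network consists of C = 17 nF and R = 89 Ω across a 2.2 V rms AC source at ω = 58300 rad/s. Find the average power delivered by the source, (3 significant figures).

X_C = 1/(ωC) = 1010 Ω
Parallel: admittances add. Y = 1/R + jωC
Y = (0.0112 + j0.000991) S
|Y| = 0.0113 S → |Z| = 1/|Y| = 88.7 Ω, ∠Z = −∠Y = -5.04°
I = V/|Z| = 24.8 mA
P = VI cos φ = 2.2 × 0.0248 × cos(-5.04°) = 54.4 mW

54.4 mW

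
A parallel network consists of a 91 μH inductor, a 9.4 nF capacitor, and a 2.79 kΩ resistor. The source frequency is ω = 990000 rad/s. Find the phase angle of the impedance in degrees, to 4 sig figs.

78.70°

X_L = ωL = 90.09 Ω
X_C = 1/(ωC) = 107.5 Ω
Parallel: admittances add. Y = 1/R + 1/(jωL) + jωC
Y = (0.0003584 − j0.001794) S
|Y| = 0.001829 S → |Z| = 1/|Y| = 546.6 Ω, ∠Z = −∠Y = 78.70°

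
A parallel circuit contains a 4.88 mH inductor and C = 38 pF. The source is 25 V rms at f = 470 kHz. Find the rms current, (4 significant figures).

ω = 2πf = 2.953e+06 rad/s
X_L = ωL = 14410 Ω
X_C = 1/(ωC) = 8911 Ω
Parallel: admittances add. Y = 1/(jωL) + jωC
Y = (0 + j4.283e-05) S
|Y| = 4.283e-05 S → |Z| = 1/|Y| = 23350 Ω, ∠Z = −∠Y = -90.00°
I = V/|Z| = 25/23350 = 1.071 mA

1.071 mA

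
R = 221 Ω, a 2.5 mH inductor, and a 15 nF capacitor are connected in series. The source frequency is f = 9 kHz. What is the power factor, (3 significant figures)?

ω = 2πf = 56550 rad/s
X_L = ωL = 141 Ω
X_C = 1/(ωC) = 1180 Ω
Net reactance X = X_L − X_C = -1040 Ω
Z = 221 − j1040 Ω
|Z| = √(221² + 1040²) = 1060 Ω
∠Z = arctan(-1040/221) = -78.0°
cos φ = cos(-78.0°) = 0.208

0.208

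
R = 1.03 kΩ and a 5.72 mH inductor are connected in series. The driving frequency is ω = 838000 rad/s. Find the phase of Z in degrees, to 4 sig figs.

X_L = ωL = 4793 Ω
Z = 1030 + j4793 Ω
|Z| = √(1030² + 4793²) = 4903 Ω
∠Z = arctan(4793/1030) = 77.87°

77.87°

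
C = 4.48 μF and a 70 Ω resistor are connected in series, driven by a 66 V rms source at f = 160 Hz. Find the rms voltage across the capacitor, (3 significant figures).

ω = 2πf = 1005 rad/s
X_C = 1/(ωC) = 222 Ω
Z = 70.0 − j222 Ω
|Z| = √(70.0² + 222²) = 233 Ω
I = V/|Z| = 283 mA
V_C = I·|Z_C| = 0.283 × 222 = 62.9 V

62.9 V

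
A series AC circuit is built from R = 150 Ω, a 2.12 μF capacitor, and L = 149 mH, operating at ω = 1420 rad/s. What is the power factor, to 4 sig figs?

0.7793

X_L = ωL = 211.6 Ω
X_C = 1/(ωC) = 332.2 Ω
Net reactance X = X_L − X_C = -120.6 Ω
Z = 150.0 − j120.6 Ω
|Z| = √(150.0² + 120.6²) = 192.5 Ω
∠Z = arctan(-120.6/150.0) = -38.80°
cos φ = cos(-38.80°) = 0.7793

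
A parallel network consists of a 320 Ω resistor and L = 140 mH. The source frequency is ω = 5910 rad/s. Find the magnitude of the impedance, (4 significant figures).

298.5 Ω

X_L = ωL = 827.4 Ω
Parallel: admittances add. Y = 1/R + 1/(jωL)
Y = (0.003125 − j0.001209) S
|Y| = 0.003351 S → |Z| = 1/|Y| = 298.5 Ω, ∠Z = −∠Y = 21.14°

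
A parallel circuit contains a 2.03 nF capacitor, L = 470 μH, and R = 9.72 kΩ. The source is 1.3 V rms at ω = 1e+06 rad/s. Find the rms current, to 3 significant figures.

184 μA

X_L = ωL = 470 Ω
X_C = 1/(ωC) = 493 Ω
Parallel: admittances add. Y = 1/R + 1/(jωL) + jωC
Y = (0.000103 − j9.77e-05) S
|Y| = 0.000142 S → |Z| = 1/|Y| = 7050 Ω, ∠Z = −∠Y = 43.5°
I = V/|Z| = 1.3/7050 = 184 μA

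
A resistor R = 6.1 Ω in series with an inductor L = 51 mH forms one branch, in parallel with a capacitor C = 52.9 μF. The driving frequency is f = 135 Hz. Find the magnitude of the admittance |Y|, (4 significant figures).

22.43 mS

ω = 2πf = 848.2 rad/s
X_L = ωL = 43.26 Ω
X_C = 1/(ωC) = 22.29 Ω
Branch 1 (R+jX_L): Z₁ = 6.100 + j43.26 Ω, |Z₁| = 43.69 Ω
Branch 2 (−jX_C): Z₂ = −j22.29 Ω
Parallel: Z = Z₁Z₂/(Z₁+Z₂), |Z| = 44.57 Ω, ∠Z = -81.81°
|Y| = 1/|Z| = 22.43 mS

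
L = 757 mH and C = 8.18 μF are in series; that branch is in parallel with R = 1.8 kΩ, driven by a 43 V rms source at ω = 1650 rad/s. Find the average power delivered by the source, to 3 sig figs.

1.03 W

X_L = ωL = 1250 Ω
X_C = 1/(ωC) = 74.1 Ω
Branch 1: Z₁ = R = 1800 Ω
Branch 2 (series LC): Z₂ = j(X_L − X_C) = j1170 Ω
Parallel: Z = Z₁Z₂/(Z₁+Z₂), |Z| = 984 Ω, ∠Z = 56.9°
I = V/|Z| = 43.7 mA
P = VI cos φ = 43 × 0.0437 × cos(56.9°) = 1.03 W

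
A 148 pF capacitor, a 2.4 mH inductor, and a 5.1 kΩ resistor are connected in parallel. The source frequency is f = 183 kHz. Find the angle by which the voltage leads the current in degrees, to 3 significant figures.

ω = 2πf = 1.15e+06 rad/s
X_L = ωL = 2760 Ω
X_C = 1/(ωC) = 5880 Ω
Parallel: admittances add. Y = 1/R + 1/(jωL) + jωC
Y = (0.000196 − j0.000192) S
|Y| = 0.000275 S → |Z| = 1/|Y| = 3640 Ω, ∠Z = −∠Y = 44.4°

44.4°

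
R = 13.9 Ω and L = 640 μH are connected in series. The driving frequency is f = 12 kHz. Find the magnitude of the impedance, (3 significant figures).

ω = 2πf = 75400 rad/s
X_L = ωL = 48.3 Ω
Z = 13.9 + j48.3 Ω
|Z| = √(13.9² + 48.3²) = 50.2 Ω

50.2 Ω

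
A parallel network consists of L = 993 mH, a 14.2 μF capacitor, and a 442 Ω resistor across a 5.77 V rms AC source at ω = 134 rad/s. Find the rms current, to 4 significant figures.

34.92 mA

X_L = ωL = 133.1 Ω
X_C = 1/(ωC) = 525.5 Ω
Parallel: admittances add. Y = 1/R + 1/(jωL) + jωC
Y = (0.002262 − j0.005612) S
|Y| = 0.006051 S → |Z| = 1/|Y| = 165.3 Ω, ∠Z = −∠Y = 68.05°
I = V/|Z| = 5.77/165.3 = 34.92 mA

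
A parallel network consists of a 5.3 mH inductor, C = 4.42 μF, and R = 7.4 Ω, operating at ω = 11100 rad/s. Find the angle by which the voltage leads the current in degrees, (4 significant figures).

-13.35°

X_L = ωL = 58.83 Ω
X_C = 1/(ωC) = 20.38 Ω
Parallel: admittances add. Y = 1/R + 1/(jωL) + jωC
Y = (0.1351 + j0.03206) S
|Y| = 0.1389 S → |Z| = 1/|Y| = 7.200 Ω, ∠Z = −∠Y = -13.35°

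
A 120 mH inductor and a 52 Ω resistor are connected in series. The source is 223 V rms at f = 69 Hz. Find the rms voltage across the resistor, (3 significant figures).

ω = 2πf = 433.5 rad/s
X_L = ωL = 52.0 Ω
Z = 52.0 + j52.0 Ω
|Z| = √(52.0² + 52.0²) = 73.6 Ω
I = V/|Z| = 3.03 A
V_R = I·|Z_R| = 3.03 × 52.0 = 158 V

158 V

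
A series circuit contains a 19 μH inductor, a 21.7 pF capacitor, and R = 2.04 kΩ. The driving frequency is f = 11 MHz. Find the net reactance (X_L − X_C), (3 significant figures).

646 Ω

ω = 2πf = 6.912e+07 rad/s
X_L = ωL = 1310 Ω
X_C = 1/(ωC) = 667 Ω
X = 1310 − 667 = 646 Ω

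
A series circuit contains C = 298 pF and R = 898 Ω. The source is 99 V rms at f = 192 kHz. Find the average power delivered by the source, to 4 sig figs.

ω = 2πf = 1.206e+06 rad/s
X_C = 1/(ωC) = 2782 Ω
Z = 898.0 − j2782 Ω
|Z| = √(898.0² + 2782²) = 2923 Ω
∠Z = arctan(-2782/898.0) = -72.11°
I = V/|Z| = 33.87 mA
P = VI cos φ = 99 × 0.03387 × cos(-72.11°) = 1.030 W

1.030 W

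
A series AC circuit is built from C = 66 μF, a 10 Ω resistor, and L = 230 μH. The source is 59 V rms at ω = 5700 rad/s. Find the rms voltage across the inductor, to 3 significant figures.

7.67 V

X_L = ωL = 1.31 Ω
X_C = 1/(ωC) = 2.66 Ω
Net reactance X = X_L − X_C = -1.35 Ω
Z = 10.0 − j1.35 Ω
|Z| = √(10.0² + 1.35²) = 10.1 Ω
I = V/|Z| = 5.85 A
V_L = I·|Z_L| = 5.85 × 1.31 = 7.67 V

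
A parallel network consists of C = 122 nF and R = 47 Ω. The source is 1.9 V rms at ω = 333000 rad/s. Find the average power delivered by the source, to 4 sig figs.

X_C = 1/(ωC) = 24.61 Ω
Parallel: admittances add. Y = 1/R + jωC
Y = (0.02128 + j0.04063) S
|Y| = 0.04586 S → |Z| = 1/|Y| = 21.81 Ω, ∠Z = −∠Y = -62.36°
I = V/|Z| = 87.13 mA
P = VI cos φ = 1.9 × 0.08713 × cos(-62.36°) = 76.81 mW

76.81 mW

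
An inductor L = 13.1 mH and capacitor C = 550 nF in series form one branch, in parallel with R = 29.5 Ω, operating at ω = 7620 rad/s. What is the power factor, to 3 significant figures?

0.978

X_L = ωL = 99.8 Ω
X_C = 1/(ωC) = 239 Ω
Branch 1: Z₁ = R = 29.5 Ω
Branch 2 (series LC): Z₂ = j(X_L − X_C) = −j139 Ω
Parallel: Z = Z₁Z₂/(Z₁+Z₂), |Z| = 28.9 Ω, ∠Z = -12.0°
cos φ = cos(-12.0°) = 0.978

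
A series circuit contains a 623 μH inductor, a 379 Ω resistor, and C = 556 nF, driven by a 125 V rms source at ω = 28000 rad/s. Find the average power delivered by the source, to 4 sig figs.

X_L = ωL = 17.44 Ω
X_C = 1/(ωC) = 64.23 Ω
Net reactance X = X_L − X_C = -46.79 Ω
Z = 379.0 − j46.79 Ω
|Z| = √(379.0² + 46.79²) = 381.9 Ω
∠Z = arctan(-46.79/379.0) = -7.038°
I = V/|Z| = 327.3 mA
P = VI cos φ = 125 × 0.3273 × cos(-7.038°) = 40.61 W

40.61 W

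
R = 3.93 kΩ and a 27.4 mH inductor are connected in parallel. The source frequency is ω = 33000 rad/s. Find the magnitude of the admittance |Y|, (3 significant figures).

1.13 mS

X_L = ωL = 904 Ω
Parallel: admittances add. Y = 1/R + 1/(jωL)
Y = (0.000254 − j0.00111) S
|Y| = 0.00113 S → |Z| = 1/|Y| = 881 Ω, ∠Z = −∠Y = 77.0°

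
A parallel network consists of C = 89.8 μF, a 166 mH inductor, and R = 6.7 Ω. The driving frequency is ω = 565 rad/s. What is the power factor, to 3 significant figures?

X_L = ωL = 93.8 Ω
X_C = 1/(ωC) = 19.7 Ω
Parallel: admittances add. Y = 1/R + 1/(jωL) + jωC
Y = (0.149 + j0.0401) S
|Y| = 0.155 S → |Z| = 1/|Y| = 6.47 Ω, ∠Z = −∠Y = -15.0°
cos φ = cos(-15.0°) = 0.966

0.966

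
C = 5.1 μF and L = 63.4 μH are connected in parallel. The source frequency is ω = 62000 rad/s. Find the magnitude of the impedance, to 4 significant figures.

X_L = ωL = 3.931 Ω
X_C = 1/(ωC) = 3.163 Ω
Parallel: admittances add. Y = 1/(jωL) + jωC
Y = (0 + j0.06180) S
|Y| = 0.06180 S → |Z| = 1/|Y| = 16.18 Ω, ∠Z = −∠Y = -90.00°

16.18 Ω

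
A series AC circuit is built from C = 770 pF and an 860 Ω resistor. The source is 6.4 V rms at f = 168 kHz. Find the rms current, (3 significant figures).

ω = 2πf = 1.056e+06 rad/s
X_C = 1/(ωC) = 1230 Ω
Z = 860 − j1230 Ω
|Z| = √(860² + 1230²) = 1500 Ω
I = V/|Z| = 6.4/1500 = 4.26 mA

4.26 mA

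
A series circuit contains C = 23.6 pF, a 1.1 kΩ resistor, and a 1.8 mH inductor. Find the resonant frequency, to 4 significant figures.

772.2 kHz

ω₀ = 1/√(LC) = 1/√(0.0018 × 2.36e-11) = 4.852e+06 rad/s
f₀ = ω₀/(2π) = 772.2 kHz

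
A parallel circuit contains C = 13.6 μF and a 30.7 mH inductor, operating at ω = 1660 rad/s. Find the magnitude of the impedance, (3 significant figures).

339 Ω

X_L = ωL = 51.0 Ω
X_C = 1/(ωC) = 44.3 Ω
Parallel: admittances add. Y = 1/(jωL) + jωC
Y = (0 + j0.00295) S
|Y| = 0.00295 S → |Z| = 1/|Y| = 339 Ω, ∠Z = −∠Y = -90.0°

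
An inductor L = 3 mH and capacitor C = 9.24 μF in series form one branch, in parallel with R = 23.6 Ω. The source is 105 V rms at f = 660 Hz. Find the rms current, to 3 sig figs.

ω = 2πf = 4147 rad/s
X_L = ωL = 12.4 Ω
X_C = 1/(ωC) = 26.1 Ω
Branch 1: Z₁ = R = 23.6 Ω
Branch 2 (series LC): Z₂ = j(X_L − X_C) = −j13.7 Ω
Parallel: Z = Z₁Z₂/(Z₁+Z₂), |Z| = 11.8 Ω, ∠Z = -59.9°
I = V/|Z| = 105/11.8 = 8.88 A

8.88 A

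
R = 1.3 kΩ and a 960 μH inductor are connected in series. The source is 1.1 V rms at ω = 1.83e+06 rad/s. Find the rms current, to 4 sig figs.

503.3 μA

X_L = ωL = 1757 Ω
Z = 1300 + j1757 Ω
|Z| = √(1300² + 1757²) = 2185 Ω
I = V/|Z| = 1.1/2185 = 503.3 μA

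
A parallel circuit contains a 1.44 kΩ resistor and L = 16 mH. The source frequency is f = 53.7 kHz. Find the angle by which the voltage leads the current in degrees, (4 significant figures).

ω = 2πf = 337400 rad/s
X_L = ωL = 5399 Ω
Parallel: admittances add. Y = 1/R + 1/(jωL)
Y = (0.0006944 − j0.0001852) S
|Y| = 0.0007187 S → |Z| = 1/|Y| = 1391 Ω, ∠Z = −∠Y = 14.94°

14.94°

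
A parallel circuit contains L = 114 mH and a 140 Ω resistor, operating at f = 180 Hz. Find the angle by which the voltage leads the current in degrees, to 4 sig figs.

47.36°

ω = 2πf = 1131 rad/s
X_L = ωL = 128.9 Ω
Parallel: admittances add. Y = 1/R + 1/(jωL)
Y = (0.007143 − j0.007756) S
|Y| = 0.01054 S → |Z| = 1/|Y| = 94.84 Ω, ∠Z = −∠Y = 47.36°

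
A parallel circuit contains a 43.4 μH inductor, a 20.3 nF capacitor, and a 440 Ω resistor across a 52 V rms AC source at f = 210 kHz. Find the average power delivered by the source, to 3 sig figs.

ω = 2πf = 1.319e+06 rad/s
X_L = ωL = 57.3 Ω
X_C = 1/(ωC) = 37.3 Ω
Parallel: admittances add. Y = 1/R + 1/(jωL) + jωC
Y = (0.00227 + j0.00932) S
|Y| = 0.00960 S → |Z| = 1/|Y| = 104 Ω, ∠Z = −∠Y = -76.3°
I = V/|Z| = 499 mA
P = VI cos φ = 52 × 0.499 × cos(-76.3°) = 6.15 W

6.15 W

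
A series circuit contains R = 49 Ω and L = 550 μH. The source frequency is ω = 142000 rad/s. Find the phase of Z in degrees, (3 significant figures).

X_L = ωL = 78.1 Ω
Z = 49.0 + j78.1 Ω
|Z| = √(49.0² + 78.1²) = 92.2 Ω
∠Z = arctan(78.1/49.0) = 57.9°

57.9°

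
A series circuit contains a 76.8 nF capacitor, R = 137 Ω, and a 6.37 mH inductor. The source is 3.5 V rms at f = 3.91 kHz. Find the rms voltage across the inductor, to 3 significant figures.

1.38 V

ω = 2πf = 24570 rad/s
X_L = ωL = 156 Ω
X_C = 1/(ωC) = 530 Ω
Net reactance X = X_L − X_C = -374 Ω
Z = 137 − j374 Ω
|Z| = √(137² + 374²) = 398 Ω
I = V/|Z| = 8.80 mA
V_L = I·|Z_L| = 0.00880 × 156 = 1.38 V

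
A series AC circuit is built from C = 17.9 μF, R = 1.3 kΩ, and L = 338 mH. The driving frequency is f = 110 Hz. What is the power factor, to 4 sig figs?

0.9932

ω = 2πf = 691.2 rad/s
X_L = ωL = 233.6 Ω
X_C = 1/(ωC) = 80.83 Ω
Net reactance X = X_L − X_C = 152.8 Ω
Z = 1300 + j152.8 Ω
|Z| = √(1300² + 152.8²) = 1309 Ω
∠Z = arctan(152.8/1300) = 6.703°
cos φ = cos(6.703°) = 0.9932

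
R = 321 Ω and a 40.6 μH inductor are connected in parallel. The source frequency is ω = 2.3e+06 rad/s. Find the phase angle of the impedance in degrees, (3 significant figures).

73.8°

X_L = ωL = 93.4 Ω
Parallel: admittances add. Y = 1/R + 1/(jωL)
Y = (0.00312 − j0.0107) S
|Y| = 0.0112 S → |Z| = 1/|Y| = 89.7 Ω, ∠Z = −∠Y = 73.8°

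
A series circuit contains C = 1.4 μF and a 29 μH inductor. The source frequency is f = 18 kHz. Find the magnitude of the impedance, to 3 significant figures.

3.04 Ω

ω = 2πf = 113100 rad/s
X_L = ωL = 3.28 Ω
X_C = 1/(ωC) = 6.32 Ω
Net reactance X = X_L − X_C = -3.04 Ω
Z = − j3.04 Ω
|Z| = √(0² + 3.04²) = 3.04 Ω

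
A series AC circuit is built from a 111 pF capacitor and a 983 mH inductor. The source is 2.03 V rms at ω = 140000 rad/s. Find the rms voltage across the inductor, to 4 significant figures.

3.813 V

X_L = ωL = 137600 Ω
X_C = 1/(ωC) = 64350 Ω
Net reactance X = X_L − X_C = 73270 Ω
Z = j73270 Ω
|Z| = √(0² + 73270²) = 73270 Ω
I = V/|Z| = 27.71 μA
V_L = I·|Z_L| = 2.771e-05 × 137600 = 3.813 V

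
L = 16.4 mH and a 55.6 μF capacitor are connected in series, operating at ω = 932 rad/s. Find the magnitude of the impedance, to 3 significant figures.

4.01 Ω

X_L = ωL = 15.3 Ω
X_C = 1/(ωC) = 19.3 Ω
Net reactance X = X_L − X_C = -4.01 Ω
Z = − j4.01 Ω
|Z| = √(0² + 4.01²) = 4.01 Ω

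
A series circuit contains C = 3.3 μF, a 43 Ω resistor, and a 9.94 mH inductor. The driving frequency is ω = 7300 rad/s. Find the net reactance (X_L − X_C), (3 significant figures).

31.1 Ω

X_L = ωL = 72.6 Ω
X_C = 1/(ωC) = 41.5 Ω
X = 72.6 − 41.5 = 31.1 Ω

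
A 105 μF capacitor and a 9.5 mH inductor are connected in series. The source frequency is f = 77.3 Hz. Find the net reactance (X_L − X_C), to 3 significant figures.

-15.0 Ω

ω = 2πf = 485.7 rad/s
X_L = ωL = 4.61 Ω
X_C = 1/(ωC) = 19.6 Ω
X = 4.61 − 19.6 = -15.0 Ω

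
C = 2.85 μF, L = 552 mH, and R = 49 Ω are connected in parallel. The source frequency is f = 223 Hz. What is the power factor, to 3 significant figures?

ω = 2πf = 1401 rad/s
X_L = ωL = 773 Ω
X_C = 1/(ωC) = 250 Ω
Parallel: admittances add. Y = 1/R + 1/(jωL) + jωC
Y = (0.0204 + j0.00270) S
|Y| = 0.0206 S → |Z| = 1/|Y| = 48.6 Ω, ∠Z = −∠Y = -7.54°
cos φ = cos(-7.54°) = 0.991

0.991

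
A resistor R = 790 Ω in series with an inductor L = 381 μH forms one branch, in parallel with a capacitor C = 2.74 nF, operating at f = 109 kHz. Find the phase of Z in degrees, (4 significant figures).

-52.73°

ω = 2πf = 684900 rad/s
X_L = ωL = 260.9 Ω
X_C = 1/(ωC) = 532.9 Ω
Branch 1 (R+jX_L): Z₁ = 790.0 + j260.9 Ω, |Z₁| = 832.0 Ω
Branch 2 (−jX_C): Z₂ = −j532.9 Ω
Parallel: Z = Z₁Z₂/(Z₁+Z₂), |Z| = 530.6 Ω, ∠Z = -52.73°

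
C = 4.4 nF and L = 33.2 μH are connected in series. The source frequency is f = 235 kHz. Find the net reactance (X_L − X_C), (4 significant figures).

-104.9 Ω

ω = 2πf = 1.477e+06 rad/s
X_L = ωL = 49.02 Ω
X_C = 1/(ωC) = 153.9 Ω
X = 49.02 − 153.9 = -104.9 Ω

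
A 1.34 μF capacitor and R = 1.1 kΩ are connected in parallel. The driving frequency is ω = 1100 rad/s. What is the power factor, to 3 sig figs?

0.525

X_C = 1/(ωC) = 678 Ω
Parallel: admittances add. Y = 1/R + jωC
Y = (0.000909 + j0.00147) S
|Y| = 0.00173 S → |Z| = 1/|Y| = 577 Ω, ∠Z = −∠Y = -58.3°
cos φ = cos(-58.3°) = 0.525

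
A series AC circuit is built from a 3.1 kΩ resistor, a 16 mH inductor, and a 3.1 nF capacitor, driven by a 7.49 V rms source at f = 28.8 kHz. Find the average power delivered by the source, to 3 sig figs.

ω = 2πf = 181000 rad/s
X_L = ωL = 2900 Ω
X_C = 1/(ωC) = 1780 Ω
Net reactance X = X_L − X_C = 1110 Ω
Z = 3100 + j1110 Ω
|Z| = √(3100² + 1110²) = 3290 Ω
∠Z = arctan(1110/3100) = 19.7°
I = V/|Z| = 2.27 mA
P = VI cos φ = 7.49 × 0.00227 × cos(19.7°) = 16.0 mW

16.0 mW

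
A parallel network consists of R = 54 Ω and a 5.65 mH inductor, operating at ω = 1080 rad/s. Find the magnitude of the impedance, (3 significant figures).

6.06 Ω

X_L = ωL = 6.10 Ω
Parallel: admittances add. Y = 1/R + 1/(jωL)
Y = (0.0185 − j0.164) S
|Y| = 0.165 S → |Z| = 1/|Y| = 6.06 Ω, ∠Z = −∠Y = 83.6°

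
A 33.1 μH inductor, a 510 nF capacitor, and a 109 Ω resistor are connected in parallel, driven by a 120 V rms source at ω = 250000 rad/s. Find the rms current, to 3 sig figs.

1.36 A

X_L = ωL = 8.28 Ω
X_C = 1/(ωC) = 7.84 Ω
Parallel: admittances add. Y = 1/R + 1/(jωL) + jωC
Y = (0.00917 + j0.00665) S
|Y| = 0.0113 S → |Z| = 1/|Y| = 88.2 Ω, ∠Z = −∠Y = -36.0°
I = V/|Z| = 120/88.2 = 1.36 A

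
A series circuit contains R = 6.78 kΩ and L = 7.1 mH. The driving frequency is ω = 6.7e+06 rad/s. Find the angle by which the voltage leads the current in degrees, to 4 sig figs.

81.89°

X_L = ωL = 47570 Ω
Z = 6780 + j47570 Ω
|Z| = √(6780² + 47570²) = 48050 Ω
∠Z = arctan(47570/6780) = 81.89°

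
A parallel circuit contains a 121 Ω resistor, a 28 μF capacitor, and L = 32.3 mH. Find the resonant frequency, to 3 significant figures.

167 Hz

ω₀ = 1/√(LC) = 1/√(0.0323 × 2.8e-05) = 1052 rad/s
f₀ = ω₀/(2π) = 167 Hz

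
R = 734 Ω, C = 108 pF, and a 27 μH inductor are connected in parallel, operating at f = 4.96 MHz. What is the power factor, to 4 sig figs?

0.5304

ω = 2πf = 3.116e+07 rad/s
X_L = ωL = 841.4 Ω
X_C = 1/(ωC) = 297.1 Ω
Parallel: admittances add. Y = 1/R + 1/(jωL) + jωC
Y = (0.001362 + j0.002177) S
|Y| = 0.002568 S → |Z| = 1/|Y| = 389.3 Ω, ∠Z = −∠Y = -57.97°
cos φ = cos(-57.97°) = 0.5304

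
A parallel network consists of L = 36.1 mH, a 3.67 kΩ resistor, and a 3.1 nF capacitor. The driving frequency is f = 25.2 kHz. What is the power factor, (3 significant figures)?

0.653

ω = 2πf = 158300 rad/s
X_L = ωL = 5720 Ω
X_C = 1/(ωC) = 2040 Ω
Parallel: admittances add. Y = 1/R + 1/(jωL) + jωC
Y = (0.000272 + j0.000316) S
|Y| = 0.000417 S → |Z| = 1/|Y| = 2400 Ω, ∠Z = −∠Y = -49.2°
cos φ = cos(-49.2°) = 0.653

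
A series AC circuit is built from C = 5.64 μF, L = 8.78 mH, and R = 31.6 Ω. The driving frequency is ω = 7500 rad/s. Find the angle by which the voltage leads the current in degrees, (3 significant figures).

53.2°

X_L = ωL = 65.8 Ω
X_C = 1/(ωC) = 23.6 Ω
Net reactance X = X_L − X_C = 42.2 Ω
Z = 31.6 + j42.2 Ω
|Z| = √(31.6² + 42.2²) = 52.7 Ω
∠Z = arctan(42.2/31.6) = 53.2°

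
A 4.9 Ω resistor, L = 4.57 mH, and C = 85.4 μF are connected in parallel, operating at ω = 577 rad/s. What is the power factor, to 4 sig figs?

X_L = ωL = 2.637 Ω
X_C = 1/(ωC) = 20.29 Ω
Parallel: admittances add. Y = 1/R + 1/(jωL) + jωC
Y = (0.2041 − j0.3300) S
|Y| = 0.3880 S → |Z| = 1/|Y| = 2.578 Ω, ∠Z = −∠Y = 58.26°
cos φ = cos(58.26°) = 0.5260

0.5260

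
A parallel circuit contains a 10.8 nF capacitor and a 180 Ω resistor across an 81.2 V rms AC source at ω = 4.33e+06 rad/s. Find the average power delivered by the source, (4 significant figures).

X_C = 1/(ωC) = 21.38 Ω
Parallel: admittances add. Y = 1/R + jωC
Y = (0.005556 + j0.04676) S
|Y| = 0.04709 S → |Z| = 1/|Y| = 21.23 Ω, ∠Z = −∠Y = -83.23°
I = V/|Z| = 3.824 A
P = VI cos φ = 81.2 × 3.824 × cos(-83.23°) = 36.63 W

36.63 W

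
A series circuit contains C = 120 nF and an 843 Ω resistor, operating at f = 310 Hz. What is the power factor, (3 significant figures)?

ω = 2πf = 1948 rad/s
X_C = 1/(ωC) = 4280 Ω
Z = 843 − j4280 Ω
|Z| = √(843² + 4280²) = 4360 Ω
∠Z = arctan(-4280/843) = -78.9°
cos φ = cos(-78.9°) = 0.193

0.193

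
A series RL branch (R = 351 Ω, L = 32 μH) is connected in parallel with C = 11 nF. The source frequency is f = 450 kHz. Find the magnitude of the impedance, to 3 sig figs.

32.8 Ω

ω = 2πf = 2.827e+06 rad/s
X_L = ωL = 90.5 Ω
X_C = 1/(ωC) = 32.2 Ω
Branch 1 (R+jX_L): Z₁ = 351 + j90.5 Ω, |Z₁| = 362 Ω
Branch 2 (−jX_C): Z₂ = −j32.2 Ω
Parallel: Z = Z₁Z₂/(Z₁+Z₂), |Z| = 32.8 Ω, ∠Z = -85.0°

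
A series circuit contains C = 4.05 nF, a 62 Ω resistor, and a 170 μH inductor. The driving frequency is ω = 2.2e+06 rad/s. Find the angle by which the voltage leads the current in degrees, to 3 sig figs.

X_L = ωL = 374 Ω
X_C = 1/(ωC) = 112 Ω
Net reactance X = X_L − X_C = 262 Ω
Z = 62.0 + j262 Ω
|Z| = √(62.0² + 262²) = 269 Ω
∠Z = arctan(262/62.0) = 76.7°

76.7°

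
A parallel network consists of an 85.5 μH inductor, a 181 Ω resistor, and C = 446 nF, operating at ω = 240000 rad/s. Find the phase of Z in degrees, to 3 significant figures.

X_L = ωL = 20.5 Ω
X_C = 1/(ωC) = 9.34 Ω
Parallel: admittances add. Y = 1/R + 1/(jωL) + jωC
Y = (0.00552 + j0.0583) S
|Y| = 0.0586 S → |Z| = 1/|Y| = 17.1 Ω, ∠Z = −∠Y = -84.6°

-84.6°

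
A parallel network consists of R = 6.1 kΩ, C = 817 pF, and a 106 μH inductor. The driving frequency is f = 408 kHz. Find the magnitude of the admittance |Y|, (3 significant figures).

ω = 2πf = 2.564e+06 rad/s
X_L = ωL = 272 Ω
X_C = 1/(ωC) = 477 Ω
Parallel: admittances add. Y = 1/R + 1/(jωL) + jωC
Y = (0.000164 − j0.00159) S
|Y| = 0.00159 S → |Z| = 1/|Y| = 627 Ω, ∠Z = −∠Y = 84.1°

1.59 mS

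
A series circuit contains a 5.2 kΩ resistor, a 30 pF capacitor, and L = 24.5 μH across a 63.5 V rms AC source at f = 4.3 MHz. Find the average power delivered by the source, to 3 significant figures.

ω = 2πf = 2.702e+07 rad/s
X_L = ωL = 662 Ω
X_C = 1/(ωC) = 1230 Ω
Net reactance X = X_L − X_C = -572 Ω
Z = 5200 − j572 Ω
|Z| = √(5200² + 572²) = 5230 Ω
∠Z = arctan(-572/5200) = -6.28°
I = V/|Z| = 12.1 mA
P = VI cos φ = 63.5 × 0.0121 × cos(-6.28°) = 766 mW

766 mW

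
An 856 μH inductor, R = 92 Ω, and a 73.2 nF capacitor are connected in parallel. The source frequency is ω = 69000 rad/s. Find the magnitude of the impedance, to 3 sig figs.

X_L = ωL = 59.1 Ω
X_C = 1/(ωC) = 198 Ω
Parallel: admittances add. Y = 1/R + 1/(jωL) + jωC
Y = (0.0109 − j0.0119) S
|Y| = 0.0161 S → |Z| = 1/|Y| = 62.1 Ω, ∠Z = −∠Y = 47.5°

62.1 Ω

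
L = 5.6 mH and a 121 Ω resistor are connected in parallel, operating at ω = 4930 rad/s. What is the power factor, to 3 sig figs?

X_L = ωL = 27.6 Ω
Parallel: admittances add. Y = 1/R + 1/(jωL)
Y = (0.00826 − j0.0362) S
|Y| = 0.0372 S → |Z| = 1/|Y| = 26.9 Ω, ∠Z = −∠Y = 77.1°
cos φ = cos(77.1°) = 0.222

0.222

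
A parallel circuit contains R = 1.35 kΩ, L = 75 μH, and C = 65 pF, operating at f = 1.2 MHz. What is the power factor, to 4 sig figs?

ω = 2πf = 7.54e+06 rad/s
X_L = ωL = 565.5 Ω
X_C = 1/(ωC) = 2040 Ω
Parallel: admittances add. Y = 1/R + 1/(jωL) + jωC
Y = (0.0007407 − j0.001278) S
|Y| = 0.001477 S → |Z| = 1/|Y| = 676.9 Ω, ∠Z = −∠Y = 59.91°
cos φ = cos(59.91°) = 0.5014

0.5014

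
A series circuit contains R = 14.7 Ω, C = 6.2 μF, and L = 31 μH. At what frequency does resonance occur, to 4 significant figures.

11.48 kHz

ω₀ = 1/√(LC) = 1/√(3.1e-05 × 6.2e-06) = 72130 rad/s
f₀ = ω₀/(2π) = 11.48 kHz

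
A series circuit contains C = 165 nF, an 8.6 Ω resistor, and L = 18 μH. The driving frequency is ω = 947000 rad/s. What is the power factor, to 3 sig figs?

0.628

X_L = ωL = 17.0 Ω
X_C = 1/(ωC) = 6.40 Ω
Net reactance X = X_L − X_C = 10.6 Ω
Z = 8.60 + j10.6 Ω
|Z| = √(8.60² + 10.6²) = 13.7 Ω
∠Z = arctan(10.6/8.60) = 51.1°
cos φ = cos(51.1°) = 0.628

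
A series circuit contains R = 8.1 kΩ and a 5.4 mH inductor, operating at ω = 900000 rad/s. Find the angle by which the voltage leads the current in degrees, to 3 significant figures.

X_L = ωL = 4860 Ω
Z = 8100 + j4860 Ω
|Z| = √(8100² + 4860²) = 9450 Ω
∠Z = arctan(4860/8100) = 31.0°

31.0°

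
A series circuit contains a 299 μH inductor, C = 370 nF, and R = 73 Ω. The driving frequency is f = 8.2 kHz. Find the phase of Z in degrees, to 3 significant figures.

ω = 2πf = 51520 rad/s
X_L = ωL = 15.4 Ω
X_C = 1/(ωC) = 52.5 Ω
Net reactance X = X_L − X_C = -37.1 Ω
Z = 73.0 − j37.1 Ω
|Z| = √(73.0² + 37.1²) = 81.9 Ω
∠Z = arctan(-37.1/73.0) = -26.9°

-26.9°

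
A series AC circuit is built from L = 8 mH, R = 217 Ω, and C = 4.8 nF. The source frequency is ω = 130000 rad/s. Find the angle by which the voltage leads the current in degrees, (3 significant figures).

-68.9°

X_L = ωL = 1040 Ω
X_C = 1/(ωC) = 1600 Ω
Net reactance X = X_L − X_C = -563 Ω
Z = 217 − j563 Ω
|Z| = √(217² + 563²) = 603 Ω
∠Z = arctan(-563/217) = -68.9°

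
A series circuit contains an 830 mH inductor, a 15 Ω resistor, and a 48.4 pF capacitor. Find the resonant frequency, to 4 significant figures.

ω₀ = 1/√(LC) = 1/√(0.83 × 4.84e-11) = 157800 rad/s
f₀ = ω₀/(2π) = 25.11 kHz

25.11 kHz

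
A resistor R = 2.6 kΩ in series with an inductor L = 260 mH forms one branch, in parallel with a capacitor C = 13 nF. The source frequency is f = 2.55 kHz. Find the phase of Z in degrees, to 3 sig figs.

ω = 2πf = 16020 rad/s
X_L = ωL = 4170 Ω
X_C = 1/(ωC) = 4800 Ω
Branch 1 (R+jX_L): Z₁ = 2600 + j4170 Ω, |Z₁| = 4910 Ω
Branch 2 (−jX_C): Z₂ = −j4800 Ω
Parallel: Z = Z₁Z₂/(Z₁+Z₂), |Z| = 8810 Ω, ∠Z = -18.2°

-18.2°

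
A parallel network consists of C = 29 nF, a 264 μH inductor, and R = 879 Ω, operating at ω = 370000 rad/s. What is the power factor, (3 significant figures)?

X_L = ωL = 97.7 Ω
X_C = 1/(ωC) = 93.2 Ω
Parallel: admittances add. Y = 1/R + 1/(jωL) + jωC
Y = (0.00114 + j0.000492) S
|Y| = 0.00124 S → |Z| = 1/|Y| = 807 Ω, ∠Z = −∠Y = -23.4°
cos φ = cos(-23.4°) = 0.918

0.918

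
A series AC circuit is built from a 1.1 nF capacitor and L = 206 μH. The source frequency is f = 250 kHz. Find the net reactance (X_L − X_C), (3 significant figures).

-255 Ω

ω = 2πf = 1.571e+06 rad/s
X_L = ωL = 324 Ω
X_C = 1/(ωC) = 579 Ω
X = 324 − 579 = -255 Ω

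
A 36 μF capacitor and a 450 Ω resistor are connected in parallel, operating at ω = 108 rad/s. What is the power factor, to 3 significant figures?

X_C = 1/(ωC) = 257 Ω
Parallel: admittances add. Y = 1/R + jωC
Y = (0.00222 + j0.00389) S
|Y| = 0.00448 S → |Z| = 1/|Y| = 223 Ω, ∠Z = −∠Y = -60.2°
cos φ = cos(-60.2°) = 0.496

0.496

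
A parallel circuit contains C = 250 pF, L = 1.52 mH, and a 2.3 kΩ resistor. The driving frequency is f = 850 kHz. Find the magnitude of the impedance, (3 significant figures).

ω = 2πf = 5.341e+06 rad/s
X_L = ωL = 8120 Ω
X_C = 1/(ωC) = 749 Ω
Parallel: admittances add. Y = 1/R + 1/(jωL) + jωC
Y = (0.000435 + j0.00121) S
|Y| = 0.00129 S → |Z| = 1/|Y| = 777 Ω, ∠Z = −∠Y = -70.3°

777 Ω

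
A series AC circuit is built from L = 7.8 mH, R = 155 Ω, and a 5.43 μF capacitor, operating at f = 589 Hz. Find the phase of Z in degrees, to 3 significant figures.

ω = 2πf = 3701 rad/s
X_L = ωL = 28.9 Ω
X_C = 1/(ωC) = 49.8 Ω
Net reactance X = X_L − X_C = -20.9 Ω
Z = 155 − j20.9 Ω
|Z| = √(155² + 20.9²) = 156 Ω
∠Z = arctan(-20.9/155) = -7.68°

-7.68°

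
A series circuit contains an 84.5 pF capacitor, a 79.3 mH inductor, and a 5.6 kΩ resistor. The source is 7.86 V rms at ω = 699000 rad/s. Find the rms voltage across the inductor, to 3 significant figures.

X_L = ωL = 55400 Ω
X_C = 1/(ωC) = 16900 Ω
Net reactance X = X_L − X_C = 38500 Ω
Z = 5600 + j38500 Ω
|Z| = √(5600² + 38500²) = 38900 Ω
I = V/|Z| = 202 μA
V_L = I·|Z_L| = 0.000202 × 55400 = 11.2 V

11.2 V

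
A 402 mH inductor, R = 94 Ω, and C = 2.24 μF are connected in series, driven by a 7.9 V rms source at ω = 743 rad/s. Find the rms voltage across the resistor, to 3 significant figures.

2.35 V

X_L = ωL = 299 Ω
X_C = 1/(ωC) = 601 Ω
Net reactance X = X_L − X_C = -302 Ω
Z = 94.0 − j302 Ω
|Z| = √(94.0² + 302²) = 316 Ω
I = V/|Z| = 25.0 mA
V_R = I·|Z_R| = 0.0250 × 94.0 = 2.35 V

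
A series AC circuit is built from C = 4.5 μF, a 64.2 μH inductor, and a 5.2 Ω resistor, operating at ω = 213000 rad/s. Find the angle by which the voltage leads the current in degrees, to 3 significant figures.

67.6°

X_L = ωL = 13.7 Ω
X_C = 1/(ωC) = 1.04 Ω
Net reactance X = X_L − X_C = 12.6 Ω
Z = 5.20 + j12.6 Ω
|Z| = √(5.20² + 12.6²) = 13.7 Ω
∠Z = arctan(12.6/5.20) = 67.6°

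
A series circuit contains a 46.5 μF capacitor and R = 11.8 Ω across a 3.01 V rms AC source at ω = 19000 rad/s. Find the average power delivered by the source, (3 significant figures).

X_C = 1/(ωC) = 1.13 Ω
Z = 11.8 − j1.13 Ω
|Z| = √(11.8² + 1.13²) = 11.9 Ω
∠Z = arctan(-1.13/11.8) = -5.48°
I = V/|Z| = 254 mA
P = VI cos φ = 3.01 × 0.254 × cos(-5.48°) = 761 mW

761 mW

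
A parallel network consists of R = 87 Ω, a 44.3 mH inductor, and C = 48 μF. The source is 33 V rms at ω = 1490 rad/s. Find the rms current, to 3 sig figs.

X_L = ωL = 66.0 Ω
X_C = 1/(ωC) = 14.0 Ω
Parallel: admittances add. Y = 1/R + 1/(jωL) + jωC
Y = (0.0115 + j0.0564) S
|Y| = 0.0575 S → |Z| = 1/|Y| = 17.4 Ω, ∠Z = −∠Y = -78.5°
I = V/|Z| = 33/17.4 = 1.90 A

1.90 A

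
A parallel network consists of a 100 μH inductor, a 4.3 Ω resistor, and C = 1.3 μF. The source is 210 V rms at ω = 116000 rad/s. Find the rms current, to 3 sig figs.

50.7 A

X_L = ωL = 11.6 Ω
X_C = 1/(ωC) = 6.63 Ω
Parallel: admittances add. Y = 1/R + 1/(jωL) + jωC
Y = (0.233 + j0.0646) S
|Y| = 0.241 S → |Z| = 1/|Y| = 4.14 Ω, ∠Z = −∠Y = -15.5°
I = V/|Z| = 210/4.14 = 50.7 A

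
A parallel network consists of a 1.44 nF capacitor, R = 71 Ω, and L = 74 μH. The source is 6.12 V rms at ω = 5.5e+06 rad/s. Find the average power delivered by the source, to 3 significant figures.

X_L = ωL = 407 Ω
X_C = 1/(ωC) = 126 Ω
Parallel: admittances add. Y = 1/R + 1/(jωL) + jωC
Y = (0.0141 + j0.00546) S
|Y| = 0.0151 S → |Z| = 1/|Y| = 66.2 Ω, ∠Z = −∠Y = -21.2°
I = V/|Z| = 92.5 mA
P = VI cos φ = 6.12 × 0.0925 × cos(-21.2°) = 528 mW

528 mW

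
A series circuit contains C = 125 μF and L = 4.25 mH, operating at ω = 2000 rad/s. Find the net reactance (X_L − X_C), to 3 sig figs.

4.50 Ω

X_L = ωL = 8.50 Ω
X_C = 1/(ωC) = 4.00 Ω
X = 8.50 − 4.00 = 4.50 Ω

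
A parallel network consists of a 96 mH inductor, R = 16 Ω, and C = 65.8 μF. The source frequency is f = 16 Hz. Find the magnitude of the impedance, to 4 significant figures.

ω = 2πf = 100.5 rad/s
X_L = ωL = 9.651 Ω
X_C = 1/(ωC) = 151.2 Ω
Parallel: admittances add. Y = 1/R + 1/(jωL) + jωC
Y = (0.06250 − j0.09700) S
|Y| = 0.1154 S → |Z| = 1/|Y| = 8.666 Ω, ∠Z = −∠Y = 57.21°

8.666 Ω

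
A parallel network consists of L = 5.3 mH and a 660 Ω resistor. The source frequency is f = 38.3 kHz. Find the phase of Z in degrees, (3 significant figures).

27.4°

ω = 2πf = 240600 rad/s
X_L = ωL = 1280 Ω
Parallel: admittances add. Y = 1/R + 1/(jωL)
Y = (0.00152 − j0.000784) S
|Y| = 0.00171 S → |Z| = 1/|Y| = 586 Ω, ∠Z = −∠Y = 27.4°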